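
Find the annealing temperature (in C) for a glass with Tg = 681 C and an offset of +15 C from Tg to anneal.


The annealing temperature is Tg plus the offset:
  T_anneal = 681 + 15 = 696 C

696 C


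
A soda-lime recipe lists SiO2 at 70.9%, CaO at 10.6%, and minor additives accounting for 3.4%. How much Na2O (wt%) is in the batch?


Pieces sum to 100%:
  Na2O = 100 - (SiO2 + CaO + others)
  Na2O = 100 - (70.9 + 10.6 + 3.4) = 15.1%

15.1%


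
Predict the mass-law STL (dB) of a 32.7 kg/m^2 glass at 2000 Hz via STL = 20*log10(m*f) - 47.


Mass law: STL = 20 * log10(m * f) - 47
  m * f = 32.7 * 2000 = 65400
  log10(65400) = 4.81558
  STL = 20 * 4.81558 - 47 = 96.3116 - 47 = 49.3 dB

49.3 dB


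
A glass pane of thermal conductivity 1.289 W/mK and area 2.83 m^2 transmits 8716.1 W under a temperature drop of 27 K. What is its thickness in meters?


Fourier's law: t = k * A * dT / Q
  t = 1.289 * 2.83 * 27 / 8716.1
  t = 98.49249 / 8716.1 = 0.0113 m

0.0113 m


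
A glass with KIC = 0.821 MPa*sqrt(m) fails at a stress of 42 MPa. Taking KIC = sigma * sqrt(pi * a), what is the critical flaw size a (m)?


Rearrange KIC = sigma * sqrt(pi * a):
  sqrt(pi * a) = KIC / sigma
  sqrt(pi * a) = 0.821 / 42 = 0.019548
  a = (KIC / sigma)^2 / pi
  a = 0.019548^2 / pi = 0.0001216 m

0.0001216 m


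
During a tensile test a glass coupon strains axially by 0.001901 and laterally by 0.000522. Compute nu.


Poisson's ratio: nu = lateral strain / axial strain
  nu = 0.000522 / 0.001901 = 0.2746

0.2746


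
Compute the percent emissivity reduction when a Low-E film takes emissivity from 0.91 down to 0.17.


Percentage reduction = (1 - coated/uncoated) * 100
  Ratio = 0.17 / 0.91 = 0.1868
  Reduction = (1 - 0.1868) * 100 = 81.3%

81.3%


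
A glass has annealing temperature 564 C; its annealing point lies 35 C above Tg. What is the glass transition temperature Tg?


Rearrange T_anneal = Tg + offset for Tg:
  Tg = T_anneal - offset = 564 - 35 = 529 C

529 C


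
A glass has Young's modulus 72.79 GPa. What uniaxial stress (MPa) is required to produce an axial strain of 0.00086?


Rearrange E = sigma / epsilon:
  sigma = E * epsilon
  E (MPa) = 72.79 * 1000 = 72790
  sigma = 72790 * 0.00086 = 62.6 MPa

62.6 MPa


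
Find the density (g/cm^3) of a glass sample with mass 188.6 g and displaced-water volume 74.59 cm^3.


Use the definition of density:
  rho = mass / volume
  rho = 188.6 / 74.59 = 2.528 g/cm^3

2.528 g/cm^3


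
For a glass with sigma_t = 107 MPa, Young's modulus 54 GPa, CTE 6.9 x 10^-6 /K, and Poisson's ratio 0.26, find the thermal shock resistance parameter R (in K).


Thermal shock resistance: R = sigma * (1 - nu) / (E * alpha)
  Numerator = 107 * (1 - 0.26) = 79.18
  Denominator = 54 * 1000 * (6.9 x 10^-6) = 0.3726
  R = 79.18 / 0.3726 = 212.5 K

212.5 K


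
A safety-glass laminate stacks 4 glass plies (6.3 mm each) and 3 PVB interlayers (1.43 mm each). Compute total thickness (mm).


Total thickness = glass contribution + PVB contribution
  Glass: 4 * 6.3 = 25.2 mm
  PVB: 3 * 1.43 = 4.29 mm
  Total = 25.2 + 4.29 = 29.49 mm

29.49 mm


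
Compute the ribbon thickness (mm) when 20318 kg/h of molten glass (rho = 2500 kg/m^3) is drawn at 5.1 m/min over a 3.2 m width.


Ribbon cross-section from mass balance:
  Volume rate = throughput / density = 20318 / 2500 = 8.1272 m^3/h
  thickness = volume rate / (speed * 60 * width), i.e.
  thickness = throughput / (60 * speed * width * density) * 1000
  thickness = 20318 / (60 * 5.1 * 3.2 * 2500) * 1000 = 8.3 mm

8.3 mm


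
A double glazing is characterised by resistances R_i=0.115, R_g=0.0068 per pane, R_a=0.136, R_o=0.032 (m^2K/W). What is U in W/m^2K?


Total thermal resistance (series):
  R_total = R_in + R_glass + R_air + R_glass + R_out
  R_total = 0.115 + 0.0068 + 0.136 + 0.0068 + 0.032 = 0.2966 m^2K/W
U-value = 1 / R_total = 1 / 0.2966 = 3.372 W/m^2K

3.372 W/m^2K


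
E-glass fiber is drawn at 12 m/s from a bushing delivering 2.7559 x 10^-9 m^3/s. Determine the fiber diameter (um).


Cross-sectional area from continuity:
  A = Q / v = 2.7559 x 10^-9 / 12 = 2.296583 x 10^-10 m^2
Diameter from circular cross-section:
  d = sqrt(4A / pi) * 10^6 (m -> um)
  d = sqrt(4 * 2.296583 x 10^-10 / pi) * 10^6 = 17.1 um

17.1 um


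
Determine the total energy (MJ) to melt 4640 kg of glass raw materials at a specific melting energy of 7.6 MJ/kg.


Total energy = mass * specific energy
  E = 4640 * 7.6 = 35264 MJ

35264 MJ


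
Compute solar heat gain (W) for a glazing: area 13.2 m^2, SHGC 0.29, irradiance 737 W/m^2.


Solar heat gain: Q = Area * SHGC * Irradiance
  Q = 13.2 * 0.29 * 737 = 2821.2 W

2821.2 W


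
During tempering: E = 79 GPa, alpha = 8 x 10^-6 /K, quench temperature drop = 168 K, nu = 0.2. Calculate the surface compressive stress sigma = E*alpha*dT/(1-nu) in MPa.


Tempering stress: sigma = E * alpha * dT / (1 - nu)
  E (MPa) = 79 * 1000 = 79000
  Numerator = 79000 * (8 x 10^-6) * 168 = 106.176
  Denominator = 1 - 0.2 = 0.8
  sigma = 106.176 / 0.8 = 132.7 MPa

132.7 MPa


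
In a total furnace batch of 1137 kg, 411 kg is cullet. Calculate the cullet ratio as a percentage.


Cullet ratio = (cullet mass / total batch mass) * 100
  Ratio = 411 / 1137 * 100 = 36.15%

36.15%


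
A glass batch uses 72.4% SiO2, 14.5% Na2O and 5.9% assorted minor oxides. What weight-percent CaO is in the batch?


Pieces sum to 100%:
  CaO = 100 - (SiO2 + Na2O + others)
  CaO = 100 - (72.4 + 14.5 + 5.9) = 7.2%

7.2%


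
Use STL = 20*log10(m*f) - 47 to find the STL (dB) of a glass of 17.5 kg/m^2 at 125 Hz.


Mass law: STL = 20 * log10(m * f) - 47
  m * f = 17.5 * 125 = 2187.5
  log10(2187.5) = 3.33995
  STL = 20 * 3.33995 - 47 = 66.799 - 47 = 19.8 dB

19.8 dB


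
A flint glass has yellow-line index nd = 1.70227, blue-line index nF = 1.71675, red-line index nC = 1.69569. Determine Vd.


Abbe number formula: Vd = (nd - 1) / (nF - nC)
  nd - 1 = 1.70227 - 1 = 0.70227
  nF - nC = 1.71675 - 1.69569 = 0.02106
  Vd = 0.70227 / 0.02106 = 33.35

33.35


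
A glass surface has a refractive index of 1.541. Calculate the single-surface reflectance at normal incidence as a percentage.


Fresnel reflectance at normal incidence:
  R = ((n - 1)/(n + 1))^2
  (n - 1)/(n + 1) = (1.541 - 1)/(1.541 + 1) = 0.212908
  R = 0.212908^2 = 0.0453298
  R(%) = 0.0453298 * 100 = 4.533%

4.533%


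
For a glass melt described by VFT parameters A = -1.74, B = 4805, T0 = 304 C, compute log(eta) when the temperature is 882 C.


VFT equation: log(eta) = A + B / (T - T0)
  T - T0 = 882 - 304 = 578
  B / (T - T0) = 4805 / 578 = 8.313
  log(eta) = -1.74 + 8.313 = 6.573

6.573


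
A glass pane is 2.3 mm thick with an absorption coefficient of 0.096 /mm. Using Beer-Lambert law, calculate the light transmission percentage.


Beer-Lambert law: T = exp(-alpha * thickness)
  exponent = -0.096 * 2.3 = -0.2208
  T = exp(-0.2208) = 0.8019
  Percentage = 0.8019 * 100 = 80.19%

80.19%


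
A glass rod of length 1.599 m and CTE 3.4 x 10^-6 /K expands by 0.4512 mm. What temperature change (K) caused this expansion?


Rearrange dL = alpha * L0 * dT for dT:
  dT = dL / (alpha * L0)
  dL (m) = 0.4512 / 1000 = 0.0004512
  dT = 0.0004512 / ((3.4 x 10^-6) * 1.599) = 83.0 K

83.0 K


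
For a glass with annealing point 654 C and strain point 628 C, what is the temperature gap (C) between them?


Gap = T_anneal - T_strain:
  gap = 654 - 628 = 26 C

26 C


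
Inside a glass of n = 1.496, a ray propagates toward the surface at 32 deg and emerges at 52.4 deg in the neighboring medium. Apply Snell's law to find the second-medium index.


Apply Snell's law: n1 * sin(theta1) = n2 * sin(theta2)
  n2 = n1 * sin(theta1) / sin(theta2)
  sin(32) = 0.529919
  sin(52.4) = 0.79229
  n2 = 1.496 * 0.529919 / 0.79229 = 1.0006

1.0006


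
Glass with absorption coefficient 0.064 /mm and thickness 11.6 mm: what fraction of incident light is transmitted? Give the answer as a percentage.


Beer-Lambert law: T = exp(-alpha * thickness)
  exponent = -0.064 * 11.6 = -0.7424
  T = exp(-0.7424) = 0.476
  Percentage = 0.476 * 100 = 47.6%

47.6%


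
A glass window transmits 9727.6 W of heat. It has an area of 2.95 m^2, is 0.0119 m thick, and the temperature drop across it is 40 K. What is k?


Fourier's law rearranged: k = Q * t / (A * dT)
  Numerator = 9727.6 * 0.0119 = 115.75844
  Denominator = 2.95 * 40 = 118.0
  k = 115.75844 / 118.0 = 0.981 W/mK

0.981 W/mK


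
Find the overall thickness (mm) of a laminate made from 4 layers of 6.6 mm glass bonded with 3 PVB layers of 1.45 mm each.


Total thickness = glass contribution + PVB contribution
  Glass: 4 * 6.6 = 26.4 mm
  PVB: 3 * 1.45 = 4.35 mm
  Total = 26.4 + 4.35 = 30.75 mm

30.75 mm


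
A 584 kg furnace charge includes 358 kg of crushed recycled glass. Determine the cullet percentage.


Cullet ratio = (cullet mass / total batch mass) * 100
  Ratio = 358 / 584 * 100 = 61.3%

61.3%


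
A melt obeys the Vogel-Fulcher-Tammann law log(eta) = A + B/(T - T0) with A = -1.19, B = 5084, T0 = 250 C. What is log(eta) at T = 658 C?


VFT equation: log(eta) = A + B / (T - T0)
  T - T0 = 658 - 250 = 408
  B / (T - T0) = 5084 / 408 = 12.461
  log(eta) = -1.19 + 12.461 = 11.271

11.271


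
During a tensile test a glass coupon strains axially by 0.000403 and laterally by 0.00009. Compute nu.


Poisson's ratio: nu = lateral strain / axial strain
  nu = 0.00009 / 0.000403 = 0.2233

0.2233


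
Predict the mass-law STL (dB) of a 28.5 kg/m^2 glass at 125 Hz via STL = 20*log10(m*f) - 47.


Mass law: STL = 20 * log10(m * f) - 47
  m * f = 28.5 * 125 = 3562.5
  log10(3562.5) = 3.55175
  STL = 20 * 3.55175 - 47 = 71.035 - 47 = 24.0 dB

24.0 dB


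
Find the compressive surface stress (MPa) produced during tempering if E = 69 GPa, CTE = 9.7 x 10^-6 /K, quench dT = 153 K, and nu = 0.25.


Tempering stress: sigma = E * alpha * dT / (1 - nu)
  E (MPa) = 69 * 1000 = 69000
  Numerator = 69000 * (9.7 x 10^-6) * 153 = 102.4029
  Denominator = 1 - 0.25 = 0.75
  sigma = 102.4029 / 0.75 = 136.5 MPa

136.5 MPa


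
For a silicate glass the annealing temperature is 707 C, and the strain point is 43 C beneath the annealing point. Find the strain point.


Strain point = annealing point - difference:
  T_strain = 707 - 43 = 664 C

664 C


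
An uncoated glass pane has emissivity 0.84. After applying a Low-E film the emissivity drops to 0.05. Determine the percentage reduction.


Percentage reduction = (1 - coated/uncoated) * 100
  Ratio = 0.05 / 0.84 = 0.0595
  Reduction = (1 - 0.0595) * 100 = 94.0%

94.0%


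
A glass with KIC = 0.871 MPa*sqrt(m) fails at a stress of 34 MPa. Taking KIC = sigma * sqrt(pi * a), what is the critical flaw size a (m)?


Rearrange KIC = sigma * sqrt(pi * a):
  sqrt(pi * a) = KIC / sigma
  sqrt(pi * a) = 0.871 / 34 = 0.025618
  a = (KIC / sigma)^2 / pi
  a = 0.025618^2 / pi = 0.0002089 m

0.0002089 m


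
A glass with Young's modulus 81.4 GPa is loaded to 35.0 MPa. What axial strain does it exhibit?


Rearrange E = sigma / epsilon:
  epsilon = sigma / E
  E (MPa) = 81.4 * 1000 = 81400
  epsilon = 35.0 / 81400 = 0.00043

0.00043


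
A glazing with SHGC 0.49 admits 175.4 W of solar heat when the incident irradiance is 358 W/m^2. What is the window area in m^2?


Rearrange Q = Area * SHGC * Irradiance:
  Area = Q / (SHGC * Irradiance)
  Area = 175.4 / (0.49 * 358) = 1.0 m^2

1.0 m^2


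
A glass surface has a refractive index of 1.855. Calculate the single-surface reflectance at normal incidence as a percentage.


Fresnel reflectance at normal incidence:
  R = ((n - 1)/(n + 1))^2
  (n - 1)/(n + 1) = (1.855 - 1)/(1.855 + 1) = 0.299475
  R = 0.299475^2 = 0.0896853
  R(%) = 0.0896853 * 100 = 8.969%

8.969%


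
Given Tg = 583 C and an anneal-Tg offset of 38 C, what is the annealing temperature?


The annealing temperature is Tg plus the offset:
  T_anneal = 583 + 38 = 621 C

621 C


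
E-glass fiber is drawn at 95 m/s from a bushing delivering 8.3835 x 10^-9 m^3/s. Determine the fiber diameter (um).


Cross-sectional area from continuity:
  A = Q / v = 8.3835 x 10^-9 / 95 = 8.824737 x 10^-11 m^2
Diameter from circular cross-section:
  d = sqrt(4A / pi) * 10^6 (m -> um)
  d = sqrt(4 * 8.824737 x 10^-11 / pi) * 10^6 = 10.6 um

10.6 um


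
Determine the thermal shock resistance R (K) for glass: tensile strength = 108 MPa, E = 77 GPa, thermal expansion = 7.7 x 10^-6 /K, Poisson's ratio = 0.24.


Thermal shock resistance: R = sigma * (1 - nu) / (E * alpha)
  Numerator = 108 * (1 - 0.24) = 82.08
  Denominator = 77 * 1000 * (7.7 x 10^-6) = 0.5929
  R = 82.08 / 0.5929 = 138.4 K

138.4 K


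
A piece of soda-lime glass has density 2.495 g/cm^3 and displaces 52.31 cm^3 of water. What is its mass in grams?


Rearrange rho = m / V:
  m = rho * V
  m = 2.495 * 52.31 = 130.513 g

130.513 g


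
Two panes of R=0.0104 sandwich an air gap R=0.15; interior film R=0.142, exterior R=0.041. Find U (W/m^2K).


Total thermal resistance (series):
  R_total = R_in + R_glass + R_air + R_glass + R_out
  R_total = 0.142 + 0.0104 + 0.15 + 0.0104 + 0.041 = 0.3538 m^2K/W
U-value = 1 / R_total = 1 / 0.3538 = 2.826 W/m^2K

2.826 W/m^2K


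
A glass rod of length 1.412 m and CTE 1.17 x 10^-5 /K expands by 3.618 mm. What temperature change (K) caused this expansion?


Rearrange dL = alpha * L0 * dT for dT:
  dT = dL / (alpha * L0)
  dL (m) = 3.618 / 1000 = 0.003618
  dT = 0.003618 / ((1.17 x 10^-5) * 1.412) = 219.0 K

219.0 K


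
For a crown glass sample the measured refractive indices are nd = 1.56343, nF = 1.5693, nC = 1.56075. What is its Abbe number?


Abbe number formula: Vd = (nd - 1) / (nF - nC)
  nd - 1 = 1.56343 - 1 = 0.56343
  nF - nC = 1.5693 - 1.56075 = 0.00855
  Vd = 0.56343 / 0.00855 = 65.9

65.9


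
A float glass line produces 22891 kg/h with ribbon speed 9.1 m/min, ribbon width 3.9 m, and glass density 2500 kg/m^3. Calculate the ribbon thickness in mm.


Ribbon cross-section from mass balance:
  Volume rate = throughput / density = 22891 / 2500 = 9.1564 m^3/h
  thickness = volume rate / (speed * 60 * width), i.e.
  thickness = throughput / (60 * speed * width * density) * 1000
  thickness = 22891 / (60 * 9.1 * 3.9 * 2500) * 1000 = 4.3 mm

4.3 mm


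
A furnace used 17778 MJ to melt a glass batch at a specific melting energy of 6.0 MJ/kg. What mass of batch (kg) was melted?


Rearrange E = m * s for m:
  m = E / s
  m = 17778 / 6.0 = 2963.0 kg

2963.0 kg


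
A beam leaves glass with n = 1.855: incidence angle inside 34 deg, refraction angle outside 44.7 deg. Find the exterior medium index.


Apply Snell's law: n1 * sin(theta1) = n2 * sin(theta2)
  n2 = n1 * sin(theta1) / sin(theta2)
  sin(34) = 0.559193
  sin(44.7) = 0.703395
  n2 = 1.855 * 0.559193 / 0.703395 = 1.4747

1.4747


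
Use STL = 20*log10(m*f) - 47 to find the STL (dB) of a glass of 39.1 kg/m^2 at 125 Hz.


Mass law: STL = 20 * log10(m * f) - 47
  m * f = 39.1 * 125 = 4887.5
  log10(4887.5) = 3.68909
  STL = 20 * 3.68909 - 47 = 73.7818 - 47 = 26.8 dB

26.8 dB


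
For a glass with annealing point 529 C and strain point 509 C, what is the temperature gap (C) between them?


Gap = T_anneal - T_strain:
  gap = 529 - 509 = 20 C

20 C


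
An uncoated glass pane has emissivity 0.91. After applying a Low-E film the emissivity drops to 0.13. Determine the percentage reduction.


Percentage reduction = (1 - coated/uncoated) * 100
  Ratio = 0.13 / 0.91 = 0.1429
  Reduction = (1 - 0.1429) * 100 = 85.7%

85.7%


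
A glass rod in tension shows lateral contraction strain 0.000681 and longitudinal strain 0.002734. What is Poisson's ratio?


Poisson's ratio: nu = lateral strain / axial strain
  nu = 0.000681 / 0.002734 = 0.2491

0.2491


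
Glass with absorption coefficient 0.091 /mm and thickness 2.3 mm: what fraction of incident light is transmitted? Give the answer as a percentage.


Beer-Lambert law: T = exp(-alpha * thickness)
  exponent = -0.091 * 2.3 = -0.2093
  T = exp(-0.2093) = 0.8112
  Percentage = 0.8112 * 100 = 81.12%

81.12%


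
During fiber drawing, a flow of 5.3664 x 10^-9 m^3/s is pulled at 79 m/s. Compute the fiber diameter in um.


Cross-sectional area from continuity:
  A = Q / v = 5.3664 x 10^-9 / 79 = 6.792911 x 10^-11 m^2
Diameter from circular cross-section:
  d = sqrt(4A / pi) * 10^6 (m -> um)
  d = sqrt(4 * 6.792911 x 10^-11 / pi) * 10^6 = 9.3 um

9.3 um


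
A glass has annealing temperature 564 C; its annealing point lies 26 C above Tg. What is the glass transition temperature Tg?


Rearrange T_anneal = Tg + offset for Tg:
  Tg = T_anneal - offset = 564 - 26 = 538 C

538 C


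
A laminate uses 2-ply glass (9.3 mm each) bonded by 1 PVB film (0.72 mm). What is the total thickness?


Total thickness = glass contribution + PVB contribution
  Glass: 2 * 9.3 = 18.6 mm
  PVB: 1 * 0.72 = 0.72 mm
  Total = 18.6 + 0.72 = 19.32 mm

19.32 mm


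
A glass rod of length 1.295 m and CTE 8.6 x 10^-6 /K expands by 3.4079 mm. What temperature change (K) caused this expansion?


Rearrange dL = alpha * L0 * dT for dT:
  dT = dL / (alpha * L0)
  dL (m) = 3.4079 / 1000 = 0.0034079
  dT = 0.0034079 / ((8.6 x 10^-6) * 1.295) = 306.0 K

306.0 K


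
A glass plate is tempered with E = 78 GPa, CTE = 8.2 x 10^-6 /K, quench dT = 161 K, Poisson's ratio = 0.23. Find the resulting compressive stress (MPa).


Tempering stress: sigma = E * alpha * dT / (1 - nu)
  E (MPa) = 78 * 1000 = 78000
  Numerator = 78000 * (8.2 x 10^-6) * 161 = 102.9756
  Denominator = 1 - 0.23 = 0.77
  sigma = 102.9756 / 0.77 = 133.7 MPa

133.7 MPa


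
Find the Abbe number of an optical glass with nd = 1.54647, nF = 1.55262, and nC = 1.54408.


Abbe number formula: Vd = (nd - 1) / (nF - nC)
  nd - 1 = 1.54647 - 1 = 0.54647
  nF - nC = 1.55262 - 1.54408 = 0.00854
  Vd = 0.54647 / 0.00854 = 63.99

63.99


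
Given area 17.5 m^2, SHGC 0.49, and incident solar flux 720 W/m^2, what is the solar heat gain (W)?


Solar heat gain: Q = Area * SHGC * Irradiance
  Q = 17.5 * 0.49 * 720 = 6174 W

6174 W


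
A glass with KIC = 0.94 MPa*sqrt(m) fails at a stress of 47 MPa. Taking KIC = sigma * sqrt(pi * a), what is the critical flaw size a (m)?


Rearrange KIC = sigma * sqrt(pi * a):
  sqrt(pi * a) = KIC / sigma
  sqrt(pi * a) = 0.94 / 47 = 0.02
  a = (KIC / sigma)^2 / pi
  a = 0.02^2 / pi = 0.0001273 m

0.0001273 m


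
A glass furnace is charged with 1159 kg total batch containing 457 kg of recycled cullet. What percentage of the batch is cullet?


Cullet ratio = (cullet mass / total batch mass) * 100
  Ratio = 457 / 1159 * 100 = 39.43%

39.43%


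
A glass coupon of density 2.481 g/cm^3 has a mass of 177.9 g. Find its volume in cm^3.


Rearrange rho = m / V:
  V = m / rho
  V = 177.9 / 2.481 = 71.705 cm^3

71.705 cm^3


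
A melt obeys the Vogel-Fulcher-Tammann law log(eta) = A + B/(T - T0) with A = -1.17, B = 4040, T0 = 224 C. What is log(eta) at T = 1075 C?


VFT equation: log(eta) = A + B / (T - T0)
  T - T0 = 1075 - 224 = 851
  B / (T - T0) = 4040 / 851 = 4.747
  log(eta) = -1.17 + 4.747 = 3.577

3.577


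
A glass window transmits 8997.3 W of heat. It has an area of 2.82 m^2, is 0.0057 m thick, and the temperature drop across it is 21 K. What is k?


Fourier's law rearranged: k = Q * t / (A * dT)
  Numerator = 8997.3 * 0.0057 = 51.28461
  Denominator = 2.82 * 21 = 59.22
  k = 51.28461 / 59.22 = 0.866 W/mK

0.866 W/mK


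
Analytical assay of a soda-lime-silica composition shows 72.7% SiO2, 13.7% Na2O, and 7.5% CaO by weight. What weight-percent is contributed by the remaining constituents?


Sum the three major oxides:
  SiO2 + Na2O + CaO = 72.7 + 13.7 + 7.5 = 93.9%
Subtract from 100%:
  Others = 100 - 93.9 = 6.1%

6.1%


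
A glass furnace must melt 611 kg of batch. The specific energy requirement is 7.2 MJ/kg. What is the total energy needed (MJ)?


Total energy = mass * specific energy
  E = 611 * 7.2 = 4399.2 MJ

4399.2 MJ


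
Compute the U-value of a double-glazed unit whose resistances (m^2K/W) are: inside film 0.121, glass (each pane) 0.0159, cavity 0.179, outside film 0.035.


Total thermal resistance (series):
  R_total = R_in + R_glass + R_air + R_glass + R_out
  R_total = 0.121 + 0.0159 + 0.179 + 0.0159 + 0.035 = 0.3668 m^2K/W
U-value = 1 / R_total = 1 / 0.3668 = 2.726 W/m^2K

2.726 W/m^2K


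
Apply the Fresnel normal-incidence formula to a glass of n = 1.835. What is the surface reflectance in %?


Fresnel reflectance at normal incidence:
  R = ((n - 1)/(n + 1))^2
  (n - 1)/(n + 1) = (1.835 - 1)/(1.835 + 1) = 0.294533
  R = 0.294533^2 = 0.0867497
  R(%) = 0.0867497 * 100 = 8.675%

8.675%


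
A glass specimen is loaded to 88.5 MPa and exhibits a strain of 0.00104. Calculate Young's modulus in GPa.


Young's modulus: E = stress / strain
  E = 88.5 MPa / 0.00104 = 85096.15 MPa
Convert to GPa: 85096.15 / 1000 = 85.1 GPa

85.1 GPa


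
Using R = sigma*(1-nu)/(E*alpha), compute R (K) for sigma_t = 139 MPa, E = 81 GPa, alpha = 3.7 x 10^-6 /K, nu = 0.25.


Thermal shock resistance: R = sigma * (1 - nu) / (E * alpha)
  Numerator = 139 * (1 - 0.25) = 104.25
  Denominator = 81 * 1000 * (3.7 x 10^-6) = 0.2997
  R = 104.25 / 0.2997 = 347.8 K

347.8 K


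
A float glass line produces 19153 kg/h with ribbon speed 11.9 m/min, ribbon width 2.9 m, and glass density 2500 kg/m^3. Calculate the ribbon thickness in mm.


Ribbon cross-section from mass balance:
  Volume rate = throughput / density = 19153 / 2500 = 7.6612 m^3/h
  thickness = volume rate / (speed * 60 * width), i.e.
  thickness = throughput / (60 * speed * width * density) * 1000
  thickness = 19153 / (60 * 11.9 * 2.9 * 2500) * 1000 = 3.7 mm

3.7 mm


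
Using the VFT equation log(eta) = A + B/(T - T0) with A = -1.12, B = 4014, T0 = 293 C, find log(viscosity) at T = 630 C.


VFT equation: log(eta) = A + B / (T - T0)
  T - T0 = 630 - 293 = 337
  B / (T - T0) = 4014 / 337 = 11.911
  log(eta) = -1.12 + 11.911 = 10.791

10.791


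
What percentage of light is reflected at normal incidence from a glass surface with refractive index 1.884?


Fresnel reflectance at normal incidence:
  R = ((n - 1)/(n + 1))^2
  (n - 1)/(n + 1) = (1.884 - 1)/(1.884 + 1) = 0.306519
  R = 0.306519^2 = 0.0939539
  R(%) = 0.0939539 * 100 = 9.395%

9.395%


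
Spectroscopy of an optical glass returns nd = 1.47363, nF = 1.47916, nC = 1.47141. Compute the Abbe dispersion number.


Abbe number formula: Vd = (nd - 1) / (nF - nC)
  nd - 1 = 1.47363 - 1 = 0.47363
  nF - nC = 1.47916 - 1.47141 = 0.00775
  Vd = 0.47363 / 0.00775 = 61.11

61.11


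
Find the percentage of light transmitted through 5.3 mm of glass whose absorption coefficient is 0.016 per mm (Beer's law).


Beer-Lambert law: T = exp(-alpha * thickness)
  exponent = -0.016 * 5.3 = -0.0848
  T = exp(-0.0848) = 0.9187
  Percentage = 0.9187 * 100 = 91.87%

91.87%


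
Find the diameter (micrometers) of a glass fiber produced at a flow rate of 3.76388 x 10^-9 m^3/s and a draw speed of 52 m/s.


Cross-sectional area from continuity:
  A = Q / v = 3.76388 x 10^-9 / 52 = 7.238231 x 10^-11 m^2
Diameter from circular cross-section:
  d = sqrt(4A / pi) * 10^6 (m -> um)
  d = sqrt(4 * 7.238231 x 10^-11 / pi) * 10^6 = 9.6 um

9.6 um


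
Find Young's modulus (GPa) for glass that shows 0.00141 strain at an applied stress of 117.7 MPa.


Young's modulus: E = stress / strain
  E = 117.7 MPa / 0.00141 = 83475.18 MPa
Convert to GPa: 83475.18 / 1000 = 83.48 GPa

83.48 GPa


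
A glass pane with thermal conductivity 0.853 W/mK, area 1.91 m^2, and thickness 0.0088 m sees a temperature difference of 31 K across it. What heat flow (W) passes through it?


Fourier's law: Q = k * A * dT / t
  Q = 0.853 * 1.91 * 31 / 0.0088
  Q = 50.50613 / 0.0088 = 5739.3 W

5739.3 W


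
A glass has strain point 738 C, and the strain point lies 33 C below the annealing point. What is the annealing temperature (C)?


T_anneal = T_strain + gap:
  T_anneal = 738 + 33 = 771 C

771 C


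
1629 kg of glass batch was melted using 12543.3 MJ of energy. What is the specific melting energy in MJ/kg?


Rearrange E = m * s for s:
  s = E / m
  s = 12543.3 / 1629 = 7.7 MJ/kg

7.7 MJ/kg


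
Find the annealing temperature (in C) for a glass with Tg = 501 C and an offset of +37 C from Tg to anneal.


The annealing temperature is Tg plus the offset:
  T_anneal = 501 + 37 = 538 C

538 C


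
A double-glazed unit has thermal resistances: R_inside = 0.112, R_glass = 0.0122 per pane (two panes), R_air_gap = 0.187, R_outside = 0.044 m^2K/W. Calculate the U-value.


Total thermal resistance (series):
  R_total = R_in + R_glass + R_air + R_glass + R_out
  R_total = 0.112 + 0.0122 + 0.187 + 0.0122 + 0.044 = 0.3674 m^2K/W
U-value = 1 / R_total = 1 / 0.3674 = 2.722 W/m^2K

2.722 W/m^2K


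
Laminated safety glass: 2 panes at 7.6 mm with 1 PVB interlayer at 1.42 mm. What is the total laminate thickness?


Total thickness = glass contribution + PVB contribution
  Glass: 2 * 7.6 = 15.2 mm
  PVB: 1 * 1.42 = 1.42 mm
  Total = 15.2 + 1.42 = 16.62 mm

16.62 mm


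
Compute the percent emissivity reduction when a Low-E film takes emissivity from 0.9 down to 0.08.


Percentage reduction = (1 - coated/uncoated) * 100
  Ratio = 0.08 / 0.9 = 0.0889
  Reduction = (1 - 0.0889) * 100 = 91.1%

91.1%


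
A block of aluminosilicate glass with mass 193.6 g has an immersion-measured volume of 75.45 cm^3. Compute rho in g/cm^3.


Use the definition of density:
  rho = mass / volume
  rho = 193.6 / 75.45 = 2.566 g/cm^3

2.566 g/cm^3


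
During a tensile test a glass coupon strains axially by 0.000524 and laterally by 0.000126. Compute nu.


Poisson's ratio: nu = lateral strain / axial strain
  nu = 0.000126 / 0.000524 = 0.2405

0.2405


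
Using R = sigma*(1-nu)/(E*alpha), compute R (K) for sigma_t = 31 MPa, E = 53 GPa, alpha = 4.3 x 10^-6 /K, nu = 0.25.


Thermal shock resistance: R = sigma * (1 - nu) / (E * alpha)
  Numerator = 31 * (1 - 0.25) = 23.25
  Denominator = 53 * 1000 * (4.3 x 10^-6) = 0.2279
  R = 23.25 / 0.2279 = 102.0 K

102.0 K


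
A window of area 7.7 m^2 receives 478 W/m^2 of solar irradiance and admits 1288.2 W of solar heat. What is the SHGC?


Rearrange Q = Area * SHGC * Irradiance:
  SHGC = Q / (Area * Irradiance)
  SHGC = 1288.2 / (7.7 * 478) = 0.35

0.35


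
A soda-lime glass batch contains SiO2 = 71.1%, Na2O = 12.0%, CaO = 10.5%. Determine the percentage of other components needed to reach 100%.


Sum the three major oxides:
  SiO2 + Na2O + CaO = 71.1 + 12.0 + 10.5 = 93.6%
Subtract from 100%:
  Others = 100 - 93.6 = 6.4%

6.4%


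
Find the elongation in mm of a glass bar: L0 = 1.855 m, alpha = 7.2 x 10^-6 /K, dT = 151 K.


Thermal expansion formula: dL = alpha * L0 * dT
  dL = (7.2 x 10^-6) * 1.855 * 151 = 0.00201676 m
Convert to mm: 0.00201676 * 1000 = 2.0168 mm

2.0168 mm


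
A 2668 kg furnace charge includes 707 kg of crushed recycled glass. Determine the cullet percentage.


Cullet ratio = (cullet mass / total batch mass) * 100
  Ratio = 707 / 2668 * 100 = 26.5%

26.5%


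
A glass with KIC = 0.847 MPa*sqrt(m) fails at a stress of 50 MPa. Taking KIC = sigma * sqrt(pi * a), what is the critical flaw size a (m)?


Rearrange KIC = sigma * sqrt(pi * a):
  sqrt(pi * a) = KIC / sigma
  sqrt(pi * a) = 0.847 / 50 = 0.01694
  a = (KIC / sigma)^2 / pi
  a = 0.01694^2 / pi = 0.0000913 m

0.0000913 m


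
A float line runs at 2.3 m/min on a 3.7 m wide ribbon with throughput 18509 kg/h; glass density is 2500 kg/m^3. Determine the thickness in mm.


Ribbon cross-section from mass balance:
  Volume rate = throughput / density = 18509 / 2500 = 7.4036 m^3/h
  thickness = volume rate / (speed * 60 * width), i.e.
  thickness = throughput / (60 * speed * width * density) * 1000
  thickness = 18509 / (60 * 2.3 * 3.7 * 2500) * 1000 = 14.5 mm

14.5 mm


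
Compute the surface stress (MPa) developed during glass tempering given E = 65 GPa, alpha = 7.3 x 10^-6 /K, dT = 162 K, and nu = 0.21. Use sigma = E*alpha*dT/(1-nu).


Tempering stress: sigma = E * alpha * dT / (1 - nu)
  E (MPa) = 65 * 1000 = 65000
  Numerator = 65000 * (7.3 x 10^-6) * 162 = 76.869
  Denominator = 1 - 0.21 = 0.79
  sigma = 76.869 / 0.79 = 97.3 MPa

97.3 MPa


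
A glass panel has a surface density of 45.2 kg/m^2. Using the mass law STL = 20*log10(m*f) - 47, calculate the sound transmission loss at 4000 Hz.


Mass law: STL = 20 * log10(m * f) - 47
  m * f = 45.2 * 4000 = 180800
  log10(180800) = 5.2572
  STL = 20 * 5.2572 - 47 = 105.144 - 47 = 58.1 dB

58.1 dB


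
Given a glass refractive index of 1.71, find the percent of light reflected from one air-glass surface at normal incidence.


Fresnel reflectance at normal incidence:
  R = ((n - 1)/(n + 1))^2
  (n - 1)/(n + 1) = (1.71 - 1)/(1.71 + 1) = 0.261993
  R = 0.261993^2 = 0.0686403
  R(%) = 0.0686403 * 100 = 6.864%

6.864%


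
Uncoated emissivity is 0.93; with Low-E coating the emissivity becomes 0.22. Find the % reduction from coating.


Percentage reduction = (1 - coated/uncoated) * 100
  Ratio = 0.22 / 0.93 = 0.2366
  Reduction = (1 - 0.2366) * 100 = 76.3%

76.3%


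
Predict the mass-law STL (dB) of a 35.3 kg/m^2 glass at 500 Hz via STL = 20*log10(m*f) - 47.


Mass law: STL = 20 * log10(m * f) - 47
  m * f = 35.3 * 500 = 17650
  log10(17650) = 4.24674
  STL = 20 * 4.24674 - 47 = 84.9348 - 47 = 37.9 dB

37.9 dB


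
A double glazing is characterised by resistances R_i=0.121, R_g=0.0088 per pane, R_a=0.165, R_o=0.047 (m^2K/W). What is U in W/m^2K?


Total thermal resistance (series):
  R_total = R_in + R_glass + R_air + R_glass + R_out
  R_total = 0.121 + 0.0088 + 0.165 + 0.0088 + 0.047 = 0.3506 m^2K/W
U-value = 1 / R_total = 1 / 0.3506 = 2.852 W/m^2K

2.852 W/m^2K


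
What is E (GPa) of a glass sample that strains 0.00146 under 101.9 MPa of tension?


Young's modulus: E = stress / strain
  E = 101.9 MPa / 0.00146 = 69794.52 MPa
Convert to GPa: 69794.52 / 1000 = 69.79 GPa

69.79 GPa


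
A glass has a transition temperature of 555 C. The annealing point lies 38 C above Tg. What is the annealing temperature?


The annealing temperature is Tg plus the offset:
  T_anneal = 555 + 38 = 593 C

593 C


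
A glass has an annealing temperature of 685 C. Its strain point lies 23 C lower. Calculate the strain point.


Strain point = annealing point - difference:
  T_strain = 685 - 23 = 662 C

662 C


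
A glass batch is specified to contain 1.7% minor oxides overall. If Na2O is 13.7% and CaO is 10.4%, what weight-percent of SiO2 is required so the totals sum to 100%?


Known pieces sum to 100%:
  SiO2 = 100 - (others + Na2O + CaO)
  SiO2 = 100 - (1.7 + 13.7 + 10.4) = 74.2%

74.2%


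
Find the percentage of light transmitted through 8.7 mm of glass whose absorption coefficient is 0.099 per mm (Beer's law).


Beer-Lambert law: T = exp(-alpha * thickness)
  exponent = -0.099 * 8.7 = -0.8613
  T = exp(-0.8613) = 0.4226
  Percentage = 0.4226 * 100 = 42.26%

42.26%


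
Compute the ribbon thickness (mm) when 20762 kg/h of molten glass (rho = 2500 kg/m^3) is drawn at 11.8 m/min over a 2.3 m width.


Ribbon cross-section from mass balance:
  Volume rate = throughput / density = 20762 / 2500 = 8.3048 m^3/h
  thickness = volume rate / (speed * 60 * width), i.e.
  thickness = throughput / (60 * speed * width * density) * 1000
  thickness = 20762 / (60 * 11.8 * 2.3 * 2500) * 1000 = 5.1 mm

5.1 mm


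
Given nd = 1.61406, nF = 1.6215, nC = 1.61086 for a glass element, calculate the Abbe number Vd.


Abbe number formula: Vd = (nd - 1) / (nF - nC)
  nd - 1 = 1.61406 - 1 = 0.61406
  nF - nC = 1.6215 - 1.61086 = 0.01064
  Vd = 0.61406 / 0.01064 = 57.71

57.71


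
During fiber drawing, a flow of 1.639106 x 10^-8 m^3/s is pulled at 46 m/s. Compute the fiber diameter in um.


Cross-sectional area from continuity:
  A = Q / v = 1.639106 x 10^-8 / 46 = 3.563274 x 10^-10 m^2
Diameter from circular cross-section:
  d = sqrt(4A / pi) * 10^6 (m -> um)
  d = sqrt(4 * 3.563274 x 10^-10 / pi) * 10^6 = 21.3 um

21.3 um


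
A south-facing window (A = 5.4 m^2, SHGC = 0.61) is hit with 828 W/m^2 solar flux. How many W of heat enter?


Solar heat gain: Q = Area * SHGC * Irradiance
  Q = 5.4 * 0.61 * 828 = 2727.4 W

2727.4 W


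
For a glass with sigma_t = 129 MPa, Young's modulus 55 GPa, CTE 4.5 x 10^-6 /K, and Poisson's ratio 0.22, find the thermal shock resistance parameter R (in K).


Thermal shock resistance: R = sigma * (1 - nu) / (E * alpha)
  Numerator = 129 * (1 - 0.22) = 100.62
  Denominator = 55 * 1000 * (4.5 x 10^-6) = 0.2475
  R = 100.62 / 0.2475 = 406.5 K

406.5 K


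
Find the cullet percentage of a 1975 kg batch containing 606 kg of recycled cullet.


Cullet ratio = (cullet mass / total batch mass) * 100
  Ratio = 606 / 1975 * 100 = 30.68%

30.68%


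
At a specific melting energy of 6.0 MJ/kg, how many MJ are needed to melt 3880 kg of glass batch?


Total energy = mass * specific energy
  E = 3880 * 6.0 = 23280 MJ

23280 MJ


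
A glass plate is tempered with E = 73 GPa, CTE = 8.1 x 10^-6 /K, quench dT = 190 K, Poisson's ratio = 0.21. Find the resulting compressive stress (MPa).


Tempering stress: sigma = E * alpha * dT / (1 - nu)
  E (MPa) = 73 * 1000 = 73000
  Numerator = 73000 * (8.1 x 10^-6) * 190 = 112.347
  Denominator = 1 - 0.21 = 0.79
  sigma = 112.347 / 0.79 = 142.2 MPa

142.2 MPa


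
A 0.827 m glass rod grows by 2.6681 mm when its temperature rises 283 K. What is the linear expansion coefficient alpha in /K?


Rearrange dL = alpha * L0 * dT for alpha:
  alpha = dL / (L0 * dT)
  alpha = (2.6681 / 1000) / (0.827 * 283) = 0.0000114 /K = 1.14 x 10^-5 /K

1.14 x 10^-5 /K


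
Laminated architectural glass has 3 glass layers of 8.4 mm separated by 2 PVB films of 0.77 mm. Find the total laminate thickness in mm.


Total thickness = glass contribution + PVB contribution
  Glass: 3 * 8.4 = 25.2 mm
  PVB: 2 * 0.77 = 1.54 mm
  Total = 25.2 + 1.54 = 26.74 mm

26.74 mm


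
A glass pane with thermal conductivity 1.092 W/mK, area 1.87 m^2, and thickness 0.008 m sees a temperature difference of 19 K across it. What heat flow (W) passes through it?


Fourier's law: Q = k * A * dT / t
  Q = 1.092 * 1.87 * 19 / 0.008
  Q = 38.79876 / 0.008 = 4849.8 W

4849.8 W


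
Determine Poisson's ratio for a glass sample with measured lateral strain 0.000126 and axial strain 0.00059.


Poisson's ratio: nu = lateral strain / axial strain
  nu = 0.000126 / 0.00059 = 0.2136

0.2136


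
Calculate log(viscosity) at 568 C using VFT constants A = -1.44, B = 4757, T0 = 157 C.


VFT equation: log(eta) = A + B / (T - T0)
  T - T0 = 568 - 157 = 411
  B / (T - T0) = 4757 / 411 = 11.574
  log(eta) = -1.44 + 11.574 = 10.134

10.134


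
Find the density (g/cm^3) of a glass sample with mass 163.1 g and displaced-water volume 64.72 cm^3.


Use the definition of density:
  rho = mass / volume
  rho = 163.1 / 64.72 = 2.52 g/cm^3

2.52 g/cm^3


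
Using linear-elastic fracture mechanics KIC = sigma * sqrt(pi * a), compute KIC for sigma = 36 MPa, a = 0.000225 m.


Fracture toughness: KIC = sigma * sqrt(pi * a)
  pi * a = pi * 0.000225 = 0.000706858
  sqrt(pi * a) = 0.026587
  KIC = 36 * 0.026587 = 0.957 MPa*sqrt(m)

0.957 MPa*sqrt(m)


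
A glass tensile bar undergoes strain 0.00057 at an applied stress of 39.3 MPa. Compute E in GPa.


Young's modulus: E = stress / strain
  E = 39.3 MPa / 0.00057 = 68947.37 MPa
Convert to GPa: 68947.37 / 1000 = 68.95 GPa

68.95 GPa


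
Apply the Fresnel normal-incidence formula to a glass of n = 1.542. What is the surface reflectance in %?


Fresnel reflectance at normal incidence:
  R = ((n - 1)/(n + 1))^2
  (n - 1)/(n + 1) = (1.542 - 1)/(1.542 + 1) = 0.213218
  R = 0.213218^2 = 0.0454619
  R(%) = 0.0454619 * 100 = 4.546%

4.546%


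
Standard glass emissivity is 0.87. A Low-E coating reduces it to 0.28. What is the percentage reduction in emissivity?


Percentage reduction = (1 - coated/uncoated) * 100
  Ratio = 0.28 / 0.87 = 0.3218
  Reduction = (1 - 0.3218) * 100 = 67.8%

67.8%


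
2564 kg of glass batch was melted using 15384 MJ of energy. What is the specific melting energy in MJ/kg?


Rearrange E = m * s for s:
  s = E / m
  s = 15384 / 2564 = 6.0 MJ/kg

6.0 MJ/kg


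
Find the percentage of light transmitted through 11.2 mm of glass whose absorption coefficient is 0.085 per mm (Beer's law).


Beer-Lambert law: T = exp(-alpha * thickness)
  exponent = -0.085 * 11.2 = -0.952
  T = exp(-0.952) = 0.386
  Percentage = 0.386 * 100 = 38.6%

38.6%


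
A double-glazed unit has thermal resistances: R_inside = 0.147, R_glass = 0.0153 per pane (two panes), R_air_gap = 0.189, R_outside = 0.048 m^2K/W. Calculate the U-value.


Total thermal resistance (series):
  R_total = R_in + R_glass + R_air + R_glass + R_out
  R_total = 0.147 + 0.0153 + 0.189 + 0.0153 + 0.048 = 0.4146 m^2K/W
U-value = 1 / R_total = 1 / 0.4146 = 2.412 W/m^2K

2.412 W/m^2K


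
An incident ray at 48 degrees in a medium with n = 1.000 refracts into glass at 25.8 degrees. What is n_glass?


Apply Snell's law: n1 * sin(theta1) = n2 * sin(theta2)
  n2 = n1 * sin(theta1) / sin(theta2)
  sin(48) = 0.743145
  sin(25.8) = 0.435231
  n2 = 1.000 * 0.743145 / 0.435231 = 1.7075

1.7075


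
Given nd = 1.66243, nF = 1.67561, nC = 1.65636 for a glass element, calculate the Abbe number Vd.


Abbe number formula: Vd = (nd - 1) / (nF - nC)
  nd - 1 = 1.66243 - 1 = 0.66243
  nF - nC = 1.67561 - 1.65636 = 0.01925
  Vd = 0.66243 / 0.01925 = 34.41

34.41


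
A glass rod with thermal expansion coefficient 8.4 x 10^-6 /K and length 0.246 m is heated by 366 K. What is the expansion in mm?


Thermal expansion formula: dL = alpha * L0 * dT
  dL = (8.4 x 10^-6) * 0.246 * 366 = 0.0007563 m
Convert to mm: 0.0007563 * 1000 = 0.7563 mm

0.7563 mm


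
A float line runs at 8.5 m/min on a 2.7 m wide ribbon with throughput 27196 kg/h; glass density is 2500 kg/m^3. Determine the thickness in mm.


Ribbon cross-section from mass balance:
  Volume rate = throughput / density = 27196 / 2500 = 10.8784 m^3/h
  thickness = volume rate / (speed * 60 * width), i.e.
  thickness = throughput / (60 * speed * width * density) * 1000
  thickness = 27196 / (60 * 8.5 * 2.7 * 2500) * 1000 = 7.9 mm

7.9 mm


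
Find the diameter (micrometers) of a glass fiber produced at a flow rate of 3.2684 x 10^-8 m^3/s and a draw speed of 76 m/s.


Cross-sectional area from continuity:
  A = Q / v = 3.2684 x 10^-8 / 76 = 4.300526 x 10^-10 m^2
Diameter from circular cross-section:
  d = sqrt(4A / pi) * 10^6 (m -> um)
  d = sqrt(4 * 4.300526 x 10^-10 / pi) * 10^6 = 23.4 um

23.4 um


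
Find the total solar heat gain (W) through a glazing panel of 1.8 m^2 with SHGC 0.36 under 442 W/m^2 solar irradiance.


Solar heat gain: Q = Area * SHGC * Irradiance
  Q = 1.8 * 0.36 * 442 = 286.4 W

286.4 W


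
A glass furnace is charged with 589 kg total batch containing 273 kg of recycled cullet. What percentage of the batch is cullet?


Cullet ratio = (cullet mass / total batch mass) * 100
  Ratio = 273 / 589 * 100 = 46.35%

46.35%


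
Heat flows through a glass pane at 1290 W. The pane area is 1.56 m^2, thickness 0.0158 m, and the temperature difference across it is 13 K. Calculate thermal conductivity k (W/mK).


Fourier's law rearranged: k = Q * t / (A * dT)
  Numerator = 1290 * 0.0158 = 20.382
  Denominator = 1.56 * 13 = 20.28
  k = 20.382 / 20.28 = 1.005 W/mK

1.005 W/mK


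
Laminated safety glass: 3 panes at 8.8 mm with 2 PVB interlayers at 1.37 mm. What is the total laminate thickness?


Total thickness = glass contribution + PVB contribution
  Glass: 3 * 8.8 = 26.4 mm
  PVB: 2 * 1.37 = 2.74 mm
  Total = 26.4 + 2.74 = 29.14 mm

29.14 mm
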